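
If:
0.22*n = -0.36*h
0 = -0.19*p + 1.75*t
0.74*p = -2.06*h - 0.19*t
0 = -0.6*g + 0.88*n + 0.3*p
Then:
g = 12.7673479816045*t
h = -3.40086867654573*t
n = 5.56505783434756*t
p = 9.21052631578947*t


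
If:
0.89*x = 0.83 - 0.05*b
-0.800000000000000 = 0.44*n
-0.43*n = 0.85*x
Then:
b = 0.23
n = -1.82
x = 0.92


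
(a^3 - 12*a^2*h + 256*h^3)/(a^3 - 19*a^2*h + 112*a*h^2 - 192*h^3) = (a + 4*h)/(a - 3*h)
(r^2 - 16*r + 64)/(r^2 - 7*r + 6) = (r^2 - 16*r + 64)/(r^2 - 7*r + 6)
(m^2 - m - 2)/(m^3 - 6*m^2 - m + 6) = (m - 2)/(m^2 - 7*m + 6)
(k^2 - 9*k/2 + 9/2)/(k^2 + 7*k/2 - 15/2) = (k - 3)/(k + 5)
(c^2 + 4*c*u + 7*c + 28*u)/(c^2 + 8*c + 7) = (c + 4*u)/(c + 1)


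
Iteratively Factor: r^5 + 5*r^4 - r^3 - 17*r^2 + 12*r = (r - 1)*(r^4 + 6*r^3 + 5*r^2 - 12*r) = (r - 1)*(r + 3)*(r^3 + 3*r^2 - 4*r) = r*(r - 1)*(r + 3)*(r^2 + 3*r - 4) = r*(r - 1)^2*(r + 3)*(r + 4)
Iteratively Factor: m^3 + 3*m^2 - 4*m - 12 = (m - 2)*(m^2 + 5*m + 6) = (m - 2)*(m + 3)*(m + 2)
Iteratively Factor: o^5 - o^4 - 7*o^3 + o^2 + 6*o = (o)*(o^4 - o^3 - 7*o^2 + o + 6) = o*(o - 3)*(o^3 + 2*o^2 - o - 2) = o*(o - 3)*(o + 2)*(o^2 - 1) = o*(o - 3)*(o + 1)*(o + 2)*(o - 1)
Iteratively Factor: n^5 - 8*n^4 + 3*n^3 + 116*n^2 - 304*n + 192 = (n - 4)*(n^4 - 4*n^3 - 13*n^2 + 64*n - 48) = (n - 4)*(n + 4)*(n^3 - 8*n^2 + 19*n - 12) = (n - 4)*(n - 1)*(n + 4)*(n^2 - 7*n + 12) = (n - 4)^2*(n - 1)*(n + 4)*(n - 3)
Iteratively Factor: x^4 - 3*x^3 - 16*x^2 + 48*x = (x)*(x^3 - 3*x^2 - 16*x + 48) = x*(x + 4)*(x^2 - 7*x + 12) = x*(x - 3)*(x + 4)*(x - 4)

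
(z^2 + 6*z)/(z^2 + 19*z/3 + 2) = 3*z/(3*z + 1)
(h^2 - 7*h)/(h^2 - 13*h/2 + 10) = 2*h*(h - 7)/(2*h^2 - 13*h + 20)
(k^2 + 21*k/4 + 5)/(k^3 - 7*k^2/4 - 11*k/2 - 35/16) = 4*(k + 4)/(4*k^2 - 12*k - 7)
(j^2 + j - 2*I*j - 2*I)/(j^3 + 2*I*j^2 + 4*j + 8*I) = (j + 1)/(j^2 + 4*I*j - 4)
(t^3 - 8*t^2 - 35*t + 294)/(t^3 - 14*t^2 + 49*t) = (t + 6)/t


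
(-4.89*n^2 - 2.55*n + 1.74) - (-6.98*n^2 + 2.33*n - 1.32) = 2.09*n^2 - 4.88*n + 3.06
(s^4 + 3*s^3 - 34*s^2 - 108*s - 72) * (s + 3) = s^5 + 6*s^4 - 25*s^3 - 210*s^2 - 396*s - 216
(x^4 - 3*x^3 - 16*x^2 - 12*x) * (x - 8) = x^5 - 11*x^4 + 8*x^3 + 116*x^2 + 96*x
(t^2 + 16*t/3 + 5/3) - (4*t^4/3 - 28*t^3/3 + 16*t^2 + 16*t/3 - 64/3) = -4*t^4/3 + 28*t^3/3 - 15*t^2 + 23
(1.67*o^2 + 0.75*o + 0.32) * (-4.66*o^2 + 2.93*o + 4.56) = -7.7822*o^4 + 1.3981*o^3 + 8.3215*o^2 + 4.3576*o + 1.4592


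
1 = 1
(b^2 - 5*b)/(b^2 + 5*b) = (b - 5)/(b + 5)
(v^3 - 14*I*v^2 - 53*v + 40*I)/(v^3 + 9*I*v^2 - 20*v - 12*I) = (v^3 - 14*I*v^2 - 53*v + 40*I)/(v^3 + 9*I*v^2 - 20*v - 12*I)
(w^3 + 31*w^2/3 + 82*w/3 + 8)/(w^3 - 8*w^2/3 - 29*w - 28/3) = (w + 6)/(w - 7)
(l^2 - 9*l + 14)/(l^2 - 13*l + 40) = (l^2 - 9*l + 14)/(l^2 - 13*l + 40)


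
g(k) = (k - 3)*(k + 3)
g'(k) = 2*k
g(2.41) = -3.19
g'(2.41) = 4.82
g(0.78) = -8.39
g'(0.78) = 1.56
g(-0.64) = -8.59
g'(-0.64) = -1.28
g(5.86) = 25.34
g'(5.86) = 11.72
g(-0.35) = -8.88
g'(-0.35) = -0.70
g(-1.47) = -6.84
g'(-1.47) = -2.94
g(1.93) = -5.28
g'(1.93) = 3.86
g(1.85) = -5.58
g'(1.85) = 3.70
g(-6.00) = 27.00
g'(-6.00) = -12.00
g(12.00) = 135.00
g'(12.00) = 24.00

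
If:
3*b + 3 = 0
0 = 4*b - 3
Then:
No Solution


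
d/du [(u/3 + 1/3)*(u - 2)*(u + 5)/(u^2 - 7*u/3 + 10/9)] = 3*(9*u^4 - 42*u^3 + 9*u^2 + 260*u - 280)/(81*u^4 - 378*u^3 + 621*u^2 - 420*u + 100)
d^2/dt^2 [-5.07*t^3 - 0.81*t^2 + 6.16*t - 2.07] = -30.42*t - 1.62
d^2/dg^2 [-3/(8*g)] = -3/(4*g^3)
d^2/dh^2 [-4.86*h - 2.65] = 0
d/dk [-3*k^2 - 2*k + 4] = -6*k - 2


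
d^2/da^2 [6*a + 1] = 0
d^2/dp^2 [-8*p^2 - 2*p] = -16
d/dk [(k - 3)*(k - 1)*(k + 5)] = 3*k^2 + 2*k - 17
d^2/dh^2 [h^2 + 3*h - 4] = 2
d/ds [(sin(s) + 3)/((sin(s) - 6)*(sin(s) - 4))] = (-6*sin(s) + cos(s)^2 + 53)*cos(s)/((sin(s) - 6)^2*(sin(s) - 4)^2)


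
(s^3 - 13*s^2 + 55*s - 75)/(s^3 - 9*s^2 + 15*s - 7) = (s^3 - 13*s^2 + 55*s - 75)/(s^3 - 9*s^2 + 15*s - 7)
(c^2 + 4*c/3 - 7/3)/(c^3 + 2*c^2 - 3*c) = (c + 7/3)/(c*(c + 3))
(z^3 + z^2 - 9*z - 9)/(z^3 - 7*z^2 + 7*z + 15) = (z + 3)/(z - 5)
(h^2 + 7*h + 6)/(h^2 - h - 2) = (h + 6)/(h - 2)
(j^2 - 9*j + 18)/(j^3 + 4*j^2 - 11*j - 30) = (j - 6)/(j^2 + 7*j + 10)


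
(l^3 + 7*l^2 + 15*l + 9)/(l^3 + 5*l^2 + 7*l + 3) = (l + 3)/(l + 1)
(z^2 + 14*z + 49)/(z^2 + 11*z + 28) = (z + 7)/(z + 4)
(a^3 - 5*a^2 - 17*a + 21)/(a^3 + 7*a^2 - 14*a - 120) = (a^3 - 5*a^2 - 17*a + 21)/(a^3 + 7*a^2 - 14*a - 120)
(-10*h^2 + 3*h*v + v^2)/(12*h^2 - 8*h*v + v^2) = (5*h + v)/(-6*h + v)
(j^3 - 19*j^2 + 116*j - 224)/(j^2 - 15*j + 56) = j - 4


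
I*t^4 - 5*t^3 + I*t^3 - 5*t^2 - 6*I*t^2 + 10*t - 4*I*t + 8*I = (t + 2)*(t + I)*(t + 4*I)*(I*t - I)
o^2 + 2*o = o*(o + 2)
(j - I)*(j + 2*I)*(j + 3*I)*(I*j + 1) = I*j^4 - 3*j^3 + 3*I*j^2 - 7*j + 6*I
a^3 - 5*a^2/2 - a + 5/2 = (a - 5/2)*(a - 1)*(a + 1)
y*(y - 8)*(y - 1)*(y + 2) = y^4 - 7*y^3 - 10*y^2 + 16*y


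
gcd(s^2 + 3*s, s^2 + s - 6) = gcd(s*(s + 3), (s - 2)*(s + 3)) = s + 3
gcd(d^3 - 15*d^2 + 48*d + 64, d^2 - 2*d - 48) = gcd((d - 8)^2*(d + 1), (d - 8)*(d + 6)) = d - 8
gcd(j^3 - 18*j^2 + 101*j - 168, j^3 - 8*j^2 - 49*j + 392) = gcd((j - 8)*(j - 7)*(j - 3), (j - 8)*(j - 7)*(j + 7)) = j^2 - 15*j + 56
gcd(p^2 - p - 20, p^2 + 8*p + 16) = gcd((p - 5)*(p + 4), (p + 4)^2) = p + 4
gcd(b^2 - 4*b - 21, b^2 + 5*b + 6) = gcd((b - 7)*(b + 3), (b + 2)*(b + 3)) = b + 3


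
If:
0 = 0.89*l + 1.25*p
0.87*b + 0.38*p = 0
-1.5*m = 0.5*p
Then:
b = -0.436781609195402*p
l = -1.40449438202247*p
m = -0.333333333333333*p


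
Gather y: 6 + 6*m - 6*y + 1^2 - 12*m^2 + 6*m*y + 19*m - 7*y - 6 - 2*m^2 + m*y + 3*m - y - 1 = -14*m^2 + 28*m + y*(7*m - 14)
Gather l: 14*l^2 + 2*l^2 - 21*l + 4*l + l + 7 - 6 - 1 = 16*l^2 - 16*l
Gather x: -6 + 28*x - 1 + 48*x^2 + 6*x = 48*x^2 + 34*x - 7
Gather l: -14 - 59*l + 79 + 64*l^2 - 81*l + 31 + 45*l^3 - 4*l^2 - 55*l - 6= 45*l^3 + 60*l^2 - 195*l + 90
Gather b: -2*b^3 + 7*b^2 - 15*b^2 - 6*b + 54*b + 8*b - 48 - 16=-2*b^3 - 8*b^2 + 56*b - 64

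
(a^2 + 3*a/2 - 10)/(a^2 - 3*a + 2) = (a^2 + 3*a/2 - 10)/(a^2 - 3*a + 2)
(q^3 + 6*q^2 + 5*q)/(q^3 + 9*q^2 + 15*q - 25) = q*(q + 1)/(q^2 + 4*q - 5)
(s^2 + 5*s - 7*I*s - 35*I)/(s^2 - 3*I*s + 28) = (s + 5)/(s + 4*I)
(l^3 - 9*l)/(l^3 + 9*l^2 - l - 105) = l*(l + 3)/(l^2 + 12*l + 35)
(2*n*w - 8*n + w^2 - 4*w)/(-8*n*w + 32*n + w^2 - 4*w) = (2*n + w)/(-8*n + w)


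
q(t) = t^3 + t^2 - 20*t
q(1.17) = -20.43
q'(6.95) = 138.81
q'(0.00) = -20.00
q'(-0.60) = -20.12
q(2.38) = -28.45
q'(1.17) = -13.55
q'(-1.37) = -17.11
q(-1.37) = 26.71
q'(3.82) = 31.42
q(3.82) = -6.06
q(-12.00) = -1344.00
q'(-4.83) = 40.33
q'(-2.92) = -0.26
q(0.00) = 0.00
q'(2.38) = 1.75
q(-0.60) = 12.14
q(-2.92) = 42.03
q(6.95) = 245.00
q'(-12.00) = 388.00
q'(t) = 3*t^2 + 2*t - 20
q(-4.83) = 7.25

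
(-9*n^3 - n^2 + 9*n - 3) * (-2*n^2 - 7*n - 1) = 18*n^5 + 65*n^4 - 2*n^3 - 56*n^2 + 12*n + 3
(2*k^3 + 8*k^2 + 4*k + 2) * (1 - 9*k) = -18*k^4 - 70*k^3 - 28*k^2 - 14*k + 2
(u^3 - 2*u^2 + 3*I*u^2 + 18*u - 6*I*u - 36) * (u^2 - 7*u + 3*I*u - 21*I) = u^5 - 9*u^4 + 6*I*u^4 + 23*u^3 - 54*I*u^3 - 81*u^2 + 138*I*u^2 + 126*u - 486*I*u + 756*I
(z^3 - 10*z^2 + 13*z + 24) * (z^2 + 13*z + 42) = z^5 + 3*z^4 - 75*z^3 - 227*z^2 + 858*z + 1008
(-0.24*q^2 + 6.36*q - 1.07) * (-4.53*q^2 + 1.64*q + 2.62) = 1.0872*q^4 - 29.2044*q^3 + 14.6487*q^2 + 14.9084*q - 2.8034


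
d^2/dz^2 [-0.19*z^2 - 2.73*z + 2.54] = -0.380000000000000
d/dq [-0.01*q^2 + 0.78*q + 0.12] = 0.78 - 0.02*q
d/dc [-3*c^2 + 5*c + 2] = 5 - 6*c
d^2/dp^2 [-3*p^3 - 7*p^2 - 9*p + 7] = -18*p - 14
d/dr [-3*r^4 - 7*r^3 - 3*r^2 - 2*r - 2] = -12*r^3 - 21*r^2 - 6*r - 2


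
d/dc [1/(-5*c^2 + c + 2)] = (10*c - 1)/(-5*c^2 + c + 2)^2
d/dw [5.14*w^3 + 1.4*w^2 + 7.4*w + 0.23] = 15.42*w^2 + 2.8*w + 7.4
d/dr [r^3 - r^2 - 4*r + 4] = 3*r^2 - 2*r - 4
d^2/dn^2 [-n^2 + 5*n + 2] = -2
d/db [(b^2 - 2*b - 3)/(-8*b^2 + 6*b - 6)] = 5*(-b^2 - 6*b + 3)/(2*(16*b^4 - 24*b^3 + 33*b^2 - 18*b + 9))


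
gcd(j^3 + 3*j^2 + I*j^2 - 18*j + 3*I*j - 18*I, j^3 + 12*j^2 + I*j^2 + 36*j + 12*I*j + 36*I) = j^2 + j*(6 + I) + 6*I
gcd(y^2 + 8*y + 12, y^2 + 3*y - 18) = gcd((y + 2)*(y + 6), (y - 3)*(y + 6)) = y + 6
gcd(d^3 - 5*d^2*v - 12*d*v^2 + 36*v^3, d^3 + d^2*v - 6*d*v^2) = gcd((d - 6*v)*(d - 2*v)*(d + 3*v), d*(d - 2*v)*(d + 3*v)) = -d^2 - d*v + 6*v^2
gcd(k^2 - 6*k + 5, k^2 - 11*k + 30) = k - 5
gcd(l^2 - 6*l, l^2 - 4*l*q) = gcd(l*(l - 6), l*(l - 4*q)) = l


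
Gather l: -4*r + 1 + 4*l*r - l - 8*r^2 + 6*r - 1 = l*(4*r - 1) - 8*r^2 + 2*r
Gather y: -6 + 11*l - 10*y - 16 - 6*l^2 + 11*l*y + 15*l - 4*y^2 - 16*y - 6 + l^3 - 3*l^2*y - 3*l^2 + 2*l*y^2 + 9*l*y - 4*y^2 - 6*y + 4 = l^3 - 9*l^2 + 26*l + y^2*(2*l - 8) + y*(-3*l^2 + 20*l - 32) - 24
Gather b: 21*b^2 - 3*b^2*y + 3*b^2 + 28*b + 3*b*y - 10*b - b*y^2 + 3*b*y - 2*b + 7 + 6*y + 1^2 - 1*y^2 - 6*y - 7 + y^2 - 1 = b^2*(24 - 3*y) + b*(-y^2 + 6*y + 16)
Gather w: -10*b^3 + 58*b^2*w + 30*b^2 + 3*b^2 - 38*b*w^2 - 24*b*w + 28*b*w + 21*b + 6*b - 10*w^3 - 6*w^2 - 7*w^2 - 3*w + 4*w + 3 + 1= -10*b^3 + 33*b^2 + 27*b - 10*w^3 + w^2*(-38*b - 13) + w*(58*b^2 + 4*b + 1) + 4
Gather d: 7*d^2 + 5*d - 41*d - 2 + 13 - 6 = 7*d^2 - 36*d + 5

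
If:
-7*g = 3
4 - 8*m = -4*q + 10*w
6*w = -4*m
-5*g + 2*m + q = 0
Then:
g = -3/7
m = -24/49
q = -57/49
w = 16/49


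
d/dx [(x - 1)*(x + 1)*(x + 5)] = 3*x^2 + 10*x - 1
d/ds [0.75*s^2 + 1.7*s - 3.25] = 1.5*s + 1.7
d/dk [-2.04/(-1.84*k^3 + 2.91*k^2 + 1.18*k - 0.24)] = (-11.2608*k^2 + 11.8728*k + 2.4072)/(1.84*k^3 - 2.91*k^2 - 1.18*k + 0.24)^2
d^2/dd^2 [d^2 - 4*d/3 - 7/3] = 2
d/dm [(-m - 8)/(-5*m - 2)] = -38/(5*m + 2)^2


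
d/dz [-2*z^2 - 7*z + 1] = -4*z - 7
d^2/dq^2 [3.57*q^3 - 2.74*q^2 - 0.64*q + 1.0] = 21.42*q - 5.48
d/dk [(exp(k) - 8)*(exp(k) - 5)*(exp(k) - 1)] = (3*exp(2*k) - 28*exp(k) + 53)*exp(k)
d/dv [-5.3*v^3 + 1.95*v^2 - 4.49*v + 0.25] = -15.9*v^2 + 3.9*v - 4.49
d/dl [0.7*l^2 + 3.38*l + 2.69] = 1.4*l + 3.38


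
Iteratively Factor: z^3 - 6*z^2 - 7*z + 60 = (z - 4)*(z^2 - 2*z - 15) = (z - 5)*(z - 4)*(z + 3)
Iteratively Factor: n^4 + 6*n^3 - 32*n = (n + 4)*(n^3 + 2*n^2 - 8*n) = n*(n + 4)*(n^2 + 2*n - 8) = n*(n + 4)^2*(n - 2)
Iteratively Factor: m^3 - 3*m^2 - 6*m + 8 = (m + 2)*(m^2 - 5*m + 4) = (m - 4)*(m + 2)*(m - 1)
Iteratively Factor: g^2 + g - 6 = (g - 2)*(g + 3)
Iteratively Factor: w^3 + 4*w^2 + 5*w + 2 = (w + 1)*(w^2 + 3*w + 2) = (w + 1)*(w + 2)*(w + 1)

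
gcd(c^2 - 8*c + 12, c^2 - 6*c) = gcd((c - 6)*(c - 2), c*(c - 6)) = c - 6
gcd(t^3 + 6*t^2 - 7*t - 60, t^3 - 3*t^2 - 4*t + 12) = t - 3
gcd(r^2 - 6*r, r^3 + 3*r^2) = r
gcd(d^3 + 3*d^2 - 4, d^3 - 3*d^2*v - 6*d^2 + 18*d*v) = 1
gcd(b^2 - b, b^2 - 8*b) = b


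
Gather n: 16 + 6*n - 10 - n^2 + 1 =-n^2 + 6*n + 7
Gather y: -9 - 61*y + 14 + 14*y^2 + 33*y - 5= 14*y^2 - 28*y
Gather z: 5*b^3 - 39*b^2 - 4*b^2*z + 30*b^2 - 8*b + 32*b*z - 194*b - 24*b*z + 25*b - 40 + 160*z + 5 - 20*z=5*b^3 - 9*b^2 - 177*b + z*(-4*b^2 + 8*b + 140) - 35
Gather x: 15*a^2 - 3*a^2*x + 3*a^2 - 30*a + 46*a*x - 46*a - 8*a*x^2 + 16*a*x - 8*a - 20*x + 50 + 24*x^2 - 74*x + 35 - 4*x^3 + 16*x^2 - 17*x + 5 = 18*a^2 - 84*a - 4*x^3 + x^2*(40 - 8*a) + x*(-3*a^2 + 62*a - 111) + 90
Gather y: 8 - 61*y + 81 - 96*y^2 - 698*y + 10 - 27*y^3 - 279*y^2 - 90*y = -27*y^3 - 375*y^2 - 849*y + 99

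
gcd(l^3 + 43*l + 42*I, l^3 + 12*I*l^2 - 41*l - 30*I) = l^2 + 7*I*l - 6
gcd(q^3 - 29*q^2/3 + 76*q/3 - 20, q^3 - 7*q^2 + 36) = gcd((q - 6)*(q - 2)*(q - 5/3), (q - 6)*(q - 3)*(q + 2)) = q - 6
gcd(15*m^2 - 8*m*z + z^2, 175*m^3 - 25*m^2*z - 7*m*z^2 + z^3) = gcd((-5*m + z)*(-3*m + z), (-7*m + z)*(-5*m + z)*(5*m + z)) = -5*m + z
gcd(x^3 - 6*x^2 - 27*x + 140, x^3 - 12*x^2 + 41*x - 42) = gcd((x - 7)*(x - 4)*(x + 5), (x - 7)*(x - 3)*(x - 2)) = x - 7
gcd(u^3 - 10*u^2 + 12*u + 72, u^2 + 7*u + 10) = u + 2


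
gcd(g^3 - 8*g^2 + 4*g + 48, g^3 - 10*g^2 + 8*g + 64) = g^2 - 2*g - 8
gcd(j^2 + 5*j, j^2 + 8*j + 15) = j + 5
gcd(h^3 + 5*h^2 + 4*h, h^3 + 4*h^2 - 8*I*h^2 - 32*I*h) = h^2 + 4*h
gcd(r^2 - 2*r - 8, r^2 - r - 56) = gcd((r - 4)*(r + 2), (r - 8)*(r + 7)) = 1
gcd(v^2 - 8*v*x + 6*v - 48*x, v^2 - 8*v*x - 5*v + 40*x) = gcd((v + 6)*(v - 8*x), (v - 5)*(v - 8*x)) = -v + 8*x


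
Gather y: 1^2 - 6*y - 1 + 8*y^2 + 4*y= 8*y^2 - 2*y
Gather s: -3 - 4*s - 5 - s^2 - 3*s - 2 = -s^2 - 7*s - 10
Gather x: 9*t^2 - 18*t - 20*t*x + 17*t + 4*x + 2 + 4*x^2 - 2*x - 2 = 9*t^2 - t + 4*x^2 + x*(2 - 20*t)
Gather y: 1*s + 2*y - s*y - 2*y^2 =s - 2*y^2 + y*(2 - s)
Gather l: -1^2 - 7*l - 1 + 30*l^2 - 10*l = 30*l^2 - 17*l - 2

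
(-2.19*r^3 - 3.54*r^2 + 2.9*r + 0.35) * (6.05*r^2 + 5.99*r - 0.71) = -13.2495*r^5 - 34.5351*r^4 - 2.1047*r^3 + 22.0019*r^2 + 0.0375000000000001*r - 0.2485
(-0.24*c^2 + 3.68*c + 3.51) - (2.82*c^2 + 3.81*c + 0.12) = -3.06*c^2 - 0.13*c + 3.39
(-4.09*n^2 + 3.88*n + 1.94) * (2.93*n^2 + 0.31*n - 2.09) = -11.9837*n^4 + 10.1005*n^3 + 15.4351*n^2 - 7.5078*n - 4.0546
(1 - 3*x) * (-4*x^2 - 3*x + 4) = 12*x^3 + 5*x^2 - 15*x + 4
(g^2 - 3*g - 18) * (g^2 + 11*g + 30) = g^4 + 8*g^3 - 21*g^2 - 288*g - 540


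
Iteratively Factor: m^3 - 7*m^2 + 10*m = (m)*(m^2 - 7*m + 10) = m*(m - 5)*(m - 2)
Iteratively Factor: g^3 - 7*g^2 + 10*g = (g - 2)*(g^2 - 5*g) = g*(g - 2)*(g - 5)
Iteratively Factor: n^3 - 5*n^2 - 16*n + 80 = (n - 5)*(n^2 - 16) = (n - 5)*(n - 4)*(n + 4)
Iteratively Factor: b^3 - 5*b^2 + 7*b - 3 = (b - 3)*(b^2 - 2*b + 1) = (b - 3)*(b - 1)*(b - 1)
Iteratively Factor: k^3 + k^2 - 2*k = (k - 1)*(k^2 + 2*k) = k*(k - 1)*(k + 2)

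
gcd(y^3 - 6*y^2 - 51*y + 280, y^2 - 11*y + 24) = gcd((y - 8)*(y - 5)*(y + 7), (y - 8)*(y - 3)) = y - 8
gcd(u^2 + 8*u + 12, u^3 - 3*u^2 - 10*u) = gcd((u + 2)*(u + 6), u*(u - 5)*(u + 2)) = u + 2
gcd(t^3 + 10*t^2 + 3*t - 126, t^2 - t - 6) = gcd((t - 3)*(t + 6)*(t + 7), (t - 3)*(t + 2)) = t - 3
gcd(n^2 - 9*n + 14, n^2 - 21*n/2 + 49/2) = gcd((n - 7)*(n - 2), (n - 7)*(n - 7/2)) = n - 7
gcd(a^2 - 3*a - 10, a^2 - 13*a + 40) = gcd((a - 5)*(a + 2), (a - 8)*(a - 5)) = a - 5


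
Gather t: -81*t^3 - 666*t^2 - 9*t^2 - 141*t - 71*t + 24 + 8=-81*t^3 - 675*t^2 - 212*t + 32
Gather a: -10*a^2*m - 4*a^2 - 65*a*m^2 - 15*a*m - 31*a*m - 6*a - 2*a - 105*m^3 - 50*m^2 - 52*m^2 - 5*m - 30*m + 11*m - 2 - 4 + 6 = a^2*(-10*m - 4) + a*(-65*m^2 - 46*m - 8) - 105*m^3 - 102*m^2 - 24*m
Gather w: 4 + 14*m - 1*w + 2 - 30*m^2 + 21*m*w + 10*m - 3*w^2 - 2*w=-30*m^2 + 24*m - 3*w^2 + w*(21*m - 3) + 6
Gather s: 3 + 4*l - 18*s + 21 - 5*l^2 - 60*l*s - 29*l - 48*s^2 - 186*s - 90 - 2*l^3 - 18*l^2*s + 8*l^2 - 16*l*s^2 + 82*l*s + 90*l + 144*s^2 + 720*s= -2*l^3 + 3*l^2 + 65*l + s^2*(96 - 16*l) + s*(-18*l^2 + 22*l + 516) - 66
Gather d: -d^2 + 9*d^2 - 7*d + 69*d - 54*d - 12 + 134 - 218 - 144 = 8*d^2 + 8*d - 240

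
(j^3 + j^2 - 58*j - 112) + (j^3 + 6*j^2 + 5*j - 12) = 2*j^3 + 7*j^2 - 53*j - 124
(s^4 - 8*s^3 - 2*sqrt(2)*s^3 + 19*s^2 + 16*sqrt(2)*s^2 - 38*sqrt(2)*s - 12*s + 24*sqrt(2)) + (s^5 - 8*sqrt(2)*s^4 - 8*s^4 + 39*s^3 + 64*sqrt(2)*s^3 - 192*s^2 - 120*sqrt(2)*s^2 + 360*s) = s^5 - 8*sqrt(2)*s^4 - 7*s^4 + 31*s^3 + 62*sqrt(2)*s^3 - 173*s^2 - 104*sqrt(2)*s^2 - 38*sqrt(2)*s + 348*s + 24*sqrt(2)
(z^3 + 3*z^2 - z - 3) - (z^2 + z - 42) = z^3 + 2*z^2 - 2*z + 39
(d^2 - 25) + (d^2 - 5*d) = 2*d^2 - 5*d - 25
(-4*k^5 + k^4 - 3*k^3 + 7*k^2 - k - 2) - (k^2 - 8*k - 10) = -4*k^5 + k^4 - 3*k^3 + 6*k^2 + 7*k + 8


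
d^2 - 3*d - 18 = (d - 6)*(d + 3)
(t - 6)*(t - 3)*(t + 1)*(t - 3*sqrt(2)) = t^4 - 8*t^3 - 3*sqrt(2)*t^3 + 9*t^2 + 24*sqrt(2)*t^2 - 27*sqrt(2)*t + 18*t - 54*sqrt(2)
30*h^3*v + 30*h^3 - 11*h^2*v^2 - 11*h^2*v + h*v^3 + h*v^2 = (-6*h + v)*(-5*h + v)*(h*v + h)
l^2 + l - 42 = (l - 6)*(l + 7)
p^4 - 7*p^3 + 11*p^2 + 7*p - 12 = (p - 4)*(p - 3)*(p - 1)*(p + 1)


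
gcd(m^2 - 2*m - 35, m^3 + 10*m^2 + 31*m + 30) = m + 5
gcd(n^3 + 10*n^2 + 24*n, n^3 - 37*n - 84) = n + 4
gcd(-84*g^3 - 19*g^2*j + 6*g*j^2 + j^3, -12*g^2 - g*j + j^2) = 12*g^2 + g*j - j^2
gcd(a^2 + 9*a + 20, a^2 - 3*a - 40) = a + 5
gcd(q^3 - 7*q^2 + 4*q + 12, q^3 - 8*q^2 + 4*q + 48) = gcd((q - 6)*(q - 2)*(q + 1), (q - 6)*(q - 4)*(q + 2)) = q - 6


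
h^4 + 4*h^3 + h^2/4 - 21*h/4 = h*(h - 1)*(h + 3/2)*(h + 7/2)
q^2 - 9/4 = (q - 3/2)*(q + 3/2)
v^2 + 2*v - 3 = (v - 1)*(v + 3)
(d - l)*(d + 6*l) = d^2 + 5*d*l - 6*l^2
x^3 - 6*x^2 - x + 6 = (x - 6)*(x - 1)*(x + 1)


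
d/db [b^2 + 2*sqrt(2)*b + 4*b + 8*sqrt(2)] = 2*b + 2*sqrt(2) + 4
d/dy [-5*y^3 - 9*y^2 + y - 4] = -15*y^2 - 18*y + 1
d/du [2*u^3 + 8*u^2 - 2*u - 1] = 6*u^2 + 16*u - 2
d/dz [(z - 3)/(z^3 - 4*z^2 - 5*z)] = (-z*(-z^2 + 4*z + 5) + (z - 3)*(-3*z^2 + 8*z + 5))/(z^2*(-z^2 + 4*z + 5)^2)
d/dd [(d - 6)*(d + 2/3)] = 2*d - 16/3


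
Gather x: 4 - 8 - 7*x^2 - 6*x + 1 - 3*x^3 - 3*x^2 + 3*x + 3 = -3*x^3 - 10*x^2 - 3*x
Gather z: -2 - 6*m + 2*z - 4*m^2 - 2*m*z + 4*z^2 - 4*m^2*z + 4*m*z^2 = -4*m^2 - 6*m + z^2*(4*m + 4) + z*(-4*m^2 - 2*m + 2) - 2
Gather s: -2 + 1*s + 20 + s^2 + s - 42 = s^2 + 2*s - 24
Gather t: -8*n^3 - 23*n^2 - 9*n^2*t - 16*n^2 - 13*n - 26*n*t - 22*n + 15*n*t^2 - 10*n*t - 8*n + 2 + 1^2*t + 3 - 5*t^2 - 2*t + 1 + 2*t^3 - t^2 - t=-8*n^3 - 39*n^2 - 43*n + 2*t^3 + t^2*(15*n - 6) + t*(-9*n^2 - 36*n - 2) + 6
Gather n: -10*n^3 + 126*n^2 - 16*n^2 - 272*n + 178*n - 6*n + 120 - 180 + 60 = -10*n^3 + 110*n^2 - 100*n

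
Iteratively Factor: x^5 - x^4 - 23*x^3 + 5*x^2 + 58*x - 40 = (x - 1)*(x^4 - 23*x^2 - 18*x + 40) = (x - 1)^2*(x^3 + x^2 - 22*x - 40) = (x - 1)^2*(x + 4)*(x^2 - 3*x - 10) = (x - 1)^2*(x + 2)*(x + 4)*(x - 5)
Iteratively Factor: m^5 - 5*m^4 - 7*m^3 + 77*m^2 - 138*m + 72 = (m - 3)*(m^4 - 2*m^3 - 13*m^2 + 38*m - 24) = (m - 3)*(m + 4)*(m^3 - 6*m^2 + 11*m - 6) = (m - 3)*(m - 2)*(m + 4)*(m^2 - 4*m + 3) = (m - 3)^2*(m - 2)*(m + 4)*(m - 1)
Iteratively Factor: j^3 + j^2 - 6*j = (j - 2)*(j^2 + 3*j) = (j - 2)*(j + 3)*(j)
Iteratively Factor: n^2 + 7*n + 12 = (n + 4)*(n + 3)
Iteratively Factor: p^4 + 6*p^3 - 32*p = (p + 4)*(p^3 + 2*p^2 - 8*p) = p*(p + 4)*(p^2 + 2*p - 8) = p*(p + 4)^2*(p - 2)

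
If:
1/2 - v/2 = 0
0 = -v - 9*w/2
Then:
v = 1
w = -2/9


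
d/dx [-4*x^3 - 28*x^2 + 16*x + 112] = -12*x^2 - 56*x + 16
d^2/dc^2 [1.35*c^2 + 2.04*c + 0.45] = 2.70000000000000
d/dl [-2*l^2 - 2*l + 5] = -4*l - 2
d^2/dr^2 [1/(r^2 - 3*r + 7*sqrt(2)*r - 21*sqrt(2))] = 2*(-r^2 - 7*sqrt(2)*r + 3*r + (2*r - 3 + 7*sqrt(2))^2 + 21*sqrt(2))/(r^2 - 3*r + 7*sqrt(2)*r - 21*sqrt(2))^3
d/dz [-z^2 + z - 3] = 1 - 2*z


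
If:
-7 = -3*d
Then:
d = 7/3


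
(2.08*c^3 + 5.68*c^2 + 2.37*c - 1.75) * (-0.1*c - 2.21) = -0.208*c^4 - 5.1648*c^3 - 12.7898*c^2 - 5.0627*c + 3.8675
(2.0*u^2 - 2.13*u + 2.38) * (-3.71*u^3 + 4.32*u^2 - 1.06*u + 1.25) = -7.42*u^5 + 16.5423*u^4 - 20.1514*u^3 + 15.0394*u^2 - 5.1853*u + 2.975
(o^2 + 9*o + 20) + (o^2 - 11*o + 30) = 2*o^2 - 2*o + 50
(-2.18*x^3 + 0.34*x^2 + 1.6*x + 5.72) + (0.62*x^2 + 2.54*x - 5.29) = -2.18*x^3 + 0.96*x^2 + 4.14*x + 0.43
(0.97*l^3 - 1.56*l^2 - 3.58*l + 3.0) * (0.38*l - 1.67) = 0.3686*l^4 - 2.2127*l^3 + 1.2448*l^2 + 7.1186*l - 5.01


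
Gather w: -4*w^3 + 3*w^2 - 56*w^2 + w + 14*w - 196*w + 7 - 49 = -4*w^3 - 53*w^2 - 181*w - 42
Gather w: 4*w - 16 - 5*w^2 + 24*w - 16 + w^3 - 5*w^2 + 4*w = w^3 - 10*w^2 + 32*w - 32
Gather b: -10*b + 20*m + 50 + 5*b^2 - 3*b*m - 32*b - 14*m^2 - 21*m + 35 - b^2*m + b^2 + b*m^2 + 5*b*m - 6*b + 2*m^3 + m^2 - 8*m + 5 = b^2*(6 - m) + b*(m^2 + 2*m - 48) + 2*m^3 - 13*m^2 - 9*m + 90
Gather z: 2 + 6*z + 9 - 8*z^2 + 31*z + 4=-8*z^2 + 37*z + 15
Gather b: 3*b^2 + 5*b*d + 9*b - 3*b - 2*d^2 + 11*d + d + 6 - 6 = 3*b^2 + b*(5*d + 6) - 2*d^2 + 12*d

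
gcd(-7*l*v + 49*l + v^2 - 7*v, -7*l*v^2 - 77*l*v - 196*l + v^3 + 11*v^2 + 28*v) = -7*l + v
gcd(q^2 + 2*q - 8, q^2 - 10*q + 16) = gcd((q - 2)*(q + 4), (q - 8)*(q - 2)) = q - 2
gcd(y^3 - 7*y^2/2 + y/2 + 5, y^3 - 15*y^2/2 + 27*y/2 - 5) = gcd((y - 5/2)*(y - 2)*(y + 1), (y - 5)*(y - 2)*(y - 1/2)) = y - 2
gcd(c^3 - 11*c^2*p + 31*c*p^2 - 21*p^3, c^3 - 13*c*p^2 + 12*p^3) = c^2 - 4*c*p + 3*p^2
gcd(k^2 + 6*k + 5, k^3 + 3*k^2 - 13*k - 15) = k^2 + 6*k + 5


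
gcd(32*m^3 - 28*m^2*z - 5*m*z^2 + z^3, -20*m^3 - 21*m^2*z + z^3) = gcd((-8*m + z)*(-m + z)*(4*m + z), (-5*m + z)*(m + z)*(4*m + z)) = 4*m + z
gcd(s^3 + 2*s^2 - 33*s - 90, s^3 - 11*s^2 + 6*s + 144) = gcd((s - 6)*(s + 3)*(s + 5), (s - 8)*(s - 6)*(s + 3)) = s^2 - 3*s - 18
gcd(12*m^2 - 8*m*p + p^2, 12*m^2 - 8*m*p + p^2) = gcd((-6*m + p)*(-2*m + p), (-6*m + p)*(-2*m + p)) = 12*m^2 - 8*m*p + p^2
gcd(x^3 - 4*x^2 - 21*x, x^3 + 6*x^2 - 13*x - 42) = 1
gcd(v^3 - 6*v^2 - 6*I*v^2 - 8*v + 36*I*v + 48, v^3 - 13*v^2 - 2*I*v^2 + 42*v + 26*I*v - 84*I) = v^2 + v*(-6 - 2*I) + 12*I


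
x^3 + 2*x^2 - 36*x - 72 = (x - 6)*(x + 2)*(x + 6)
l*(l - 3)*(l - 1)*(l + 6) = l^4 + 2*l^3 - 21*l^2 + 18*l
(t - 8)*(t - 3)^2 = t^3 - 14*t^2 + 57*t - 72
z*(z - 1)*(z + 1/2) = z^3 - z^2/2 - z/2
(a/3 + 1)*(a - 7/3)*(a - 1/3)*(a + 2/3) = a^4/3 + a^3/3 - 7*a^2/3 - 67*a/81 + 14/27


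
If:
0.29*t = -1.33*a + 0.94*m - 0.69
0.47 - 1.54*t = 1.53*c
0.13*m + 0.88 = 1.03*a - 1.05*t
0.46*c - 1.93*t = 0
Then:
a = 1.23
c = 0.25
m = 2.49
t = 0.06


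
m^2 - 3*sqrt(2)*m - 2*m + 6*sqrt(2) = (m - 2)*(m - 3*sqrt(2))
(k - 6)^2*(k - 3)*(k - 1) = k^4 - 16*k^3 + 87*k^2 - 180*k + 108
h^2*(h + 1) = h^3 + h^2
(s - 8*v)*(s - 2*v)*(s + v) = s^3 - 9*s^2*v + 6*s*v^2 + 16*v^3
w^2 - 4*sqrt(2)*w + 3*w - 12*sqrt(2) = (w + 3)*(w - 4*sqrt(2))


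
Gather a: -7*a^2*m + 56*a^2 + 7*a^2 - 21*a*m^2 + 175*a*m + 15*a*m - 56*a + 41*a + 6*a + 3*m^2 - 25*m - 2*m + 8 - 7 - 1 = a^2*(63 - 7*m) + a*(-21*m^2 + 190*m - 9) + 3*m^2 - 27*m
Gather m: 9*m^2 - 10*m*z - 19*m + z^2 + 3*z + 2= 9*m^2 + m*(-10*z - 19) + z^2 + 3*z + 2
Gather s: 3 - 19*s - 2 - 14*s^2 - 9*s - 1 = -14*s^2 - 28*s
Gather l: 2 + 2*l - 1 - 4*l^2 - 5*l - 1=-4*l^2 - 3*l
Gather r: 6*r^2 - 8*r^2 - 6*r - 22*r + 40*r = -2*r^2 + 12*r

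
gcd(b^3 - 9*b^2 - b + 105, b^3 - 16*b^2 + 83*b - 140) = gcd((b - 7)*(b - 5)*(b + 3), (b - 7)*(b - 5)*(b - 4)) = b^2 - 12*b + 35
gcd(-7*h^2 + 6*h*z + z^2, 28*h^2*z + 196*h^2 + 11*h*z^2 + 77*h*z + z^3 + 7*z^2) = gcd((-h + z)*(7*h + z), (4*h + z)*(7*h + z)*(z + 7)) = 7*h + z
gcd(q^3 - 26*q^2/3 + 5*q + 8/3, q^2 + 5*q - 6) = q - 1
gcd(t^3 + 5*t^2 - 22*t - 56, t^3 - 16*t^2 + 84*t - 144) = t - 4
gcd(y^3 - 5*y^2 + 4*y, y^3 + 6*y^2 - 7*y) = y^2 - y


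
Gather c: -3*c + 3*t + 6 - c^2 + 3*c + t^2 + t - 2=-c^2 + t^2 + 4*t + 4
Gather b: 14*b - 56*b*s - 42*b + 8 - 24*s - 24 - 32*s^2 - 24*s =b*(-56*s - 28) - 32*s^2 - 48*s - 16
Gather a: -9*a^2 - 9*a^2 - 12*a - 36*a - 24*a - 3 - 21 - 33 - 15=-18*a^2 - 72*a - 72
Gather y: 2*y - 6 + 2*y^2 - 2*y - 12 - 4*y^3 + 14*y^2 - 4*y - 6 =-4*y^3 + 16*y^2 - 4*y - 24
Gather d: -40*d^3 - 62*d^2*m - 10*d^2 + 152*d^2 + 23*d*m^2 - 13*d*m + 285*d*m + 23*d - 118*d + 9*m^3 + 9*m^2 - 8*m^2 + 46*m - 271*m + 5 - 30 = -40*d^3 + d^2*(142 - 62*m) + d*(23*m^2 + 272*m - 95) + 9*m^3 + m^2 - 225*m - 25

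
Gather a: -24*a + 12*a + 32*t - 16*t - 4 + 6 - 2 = -12*a + 16*t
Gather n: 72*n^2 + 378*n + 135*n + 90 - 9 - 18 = 72*n^2 + 513*n + 63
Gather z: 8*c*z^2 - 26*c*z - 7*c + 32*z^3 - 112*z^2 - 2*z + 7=-7*c + 32*z^3 + z^2*(8*c - 112) + z*(-26*c - 2) + 7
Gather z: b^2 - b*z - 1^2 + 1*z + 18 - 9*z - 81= b^2 + z*(-b - 8) - 64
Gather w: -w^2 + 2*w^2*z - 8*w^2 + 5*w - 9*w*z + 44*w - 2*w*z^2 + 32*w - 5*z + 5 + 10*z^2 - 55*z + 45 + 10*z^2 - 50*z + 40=w^2*(2*z - 9) + w*(-2*z^2 - 9*z + 81) + 20*z^2 - 110*z + 90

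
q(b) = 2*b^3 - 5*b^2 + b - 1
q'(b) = 6*b^2 - 10*b + 1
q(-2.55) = -69.23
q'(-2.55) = 65.52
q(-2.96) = -99.64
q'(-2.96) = 83.17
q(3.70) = 35.56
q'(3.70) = 46.14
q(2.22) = -1.54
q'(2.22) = 8.37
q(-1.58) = -22.95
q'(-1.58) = 31.78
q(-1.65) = -25.25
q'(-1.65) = 33.84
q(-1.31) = -15.39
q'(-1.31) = 24.40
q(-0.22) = -1.48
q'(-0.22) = 3.49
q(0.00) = -1.00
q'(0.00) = 1.00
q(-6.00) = -619.00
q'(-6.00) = 277.00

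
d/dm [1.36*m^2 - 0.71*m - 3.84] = 2.72*m - 0.71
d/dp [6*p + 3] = 6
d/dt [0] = 0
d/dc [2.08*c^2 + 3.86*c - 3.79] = 4.16*c + 3.86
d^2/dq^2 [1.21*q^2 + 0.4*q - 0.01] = 2.42000000000000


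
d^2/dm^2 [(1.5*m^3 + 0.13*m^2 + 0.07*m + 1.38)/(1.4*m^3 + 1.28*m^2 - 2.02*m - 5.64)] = (-7.105427357601e-15*m^7 - 4.86639999999997*m^6 + 26.2752*m^5 + 177.54408*m^4 + 89.1344319999999*m^3 + 104.948928*m^2 + 333.288576*m + 37.8624)/(2.744*m^9 + 7.5264*m^8 - 4.99632*m^7 - 52.785088*m^6 - 53.432304*m^5 + 83.646528*m^4 + 212.854616*m^3 + 53.108496*m^2 - 192.766176*m - 179.406144)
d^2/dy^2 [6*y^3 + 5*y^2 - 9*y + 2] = 36*y + 10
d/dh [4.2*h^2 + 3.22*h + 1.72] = 8.4*h + 3.22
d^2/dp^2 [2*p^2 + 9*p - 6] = 4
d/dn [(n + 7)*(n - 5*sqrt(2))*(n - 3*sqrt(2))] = 3*n^2 - 16*sqrt(2)*n + 14*n - 56*sqrt(2) + 30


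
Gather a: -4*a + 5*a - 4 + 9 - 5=a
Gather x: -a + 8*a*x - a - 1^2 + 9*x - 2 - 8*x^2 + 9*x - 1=-2*a - 8*x^2 + x*(8*a + 18) - 4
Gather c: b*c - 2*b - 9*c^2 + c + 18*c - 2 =-2*b - 9*c^2 + c*(b + 19) - 2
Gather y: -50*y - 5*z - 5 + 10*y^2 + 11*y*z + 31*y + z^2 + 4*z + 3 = 10*y^2 + y*(11*z - 19) + z^2 - z - 2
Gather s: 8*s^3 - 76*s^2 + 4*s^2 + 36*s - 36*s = 8*s^3 - 72*s^2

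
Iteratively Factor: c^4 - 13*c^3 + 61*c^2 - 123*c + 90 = (c - 5)*(c^3 - 8*c^2 + 21*c - 18) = (c - 5)*(c - 3)*(c^2 - 5*c + 6) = (c - 5)*(c - 3)*(c - 2)*(c - 3)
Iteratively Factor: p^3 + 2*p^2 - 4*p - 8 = (p + 2)*(p^2 - 4) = (p + 2)^2*(p - 2)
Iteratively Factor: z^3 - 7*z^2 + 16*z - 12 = (z - 2)*(z^2 - 5*z + 6) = (z - 3)*(z - 2)*(z - 2)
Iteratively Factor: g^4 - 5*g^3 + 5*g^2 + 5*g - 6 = (g - 1)*(g^3 - 4*g^2 + g + 6) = (g - 2)*(g - 1)*(g^2 - 2*g - 3) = (g - 2)*(g - 1)*(g + 1)*(g - 3)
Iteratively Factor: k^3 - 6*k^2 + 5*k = (k - 5)*(k^2 - k) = (k - 5)*(k - 1)*(k)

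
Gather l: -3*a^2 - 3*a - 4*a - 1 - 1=-3*a^2 - 7*a - 2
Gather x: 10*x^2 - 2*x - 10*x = 10*x^2 - 12*x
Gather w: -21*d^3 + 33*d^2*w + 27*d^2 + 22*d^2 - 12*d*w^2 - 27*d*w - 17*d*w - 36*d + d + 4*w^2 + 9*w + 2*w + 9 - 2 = -21*d^3 + 49*d^2 - 35*d + w^2*(4 - 12*d) + w*(33*d^2 - 44*d + 11) + 7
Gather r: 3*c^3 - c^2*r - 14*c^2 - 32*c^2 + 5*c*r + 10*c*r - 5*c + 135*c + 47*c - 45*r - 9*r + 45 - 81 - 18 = 3*c^3 - 46*c^2 + 177*c + r*(-c^2 + 15*c - 54) - 54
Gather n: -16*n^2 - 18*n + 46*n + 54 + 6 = -16*n^2 + 28*n + 60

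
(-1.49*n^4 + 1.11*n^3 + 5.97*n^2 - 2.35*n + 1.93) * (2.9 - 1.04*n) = 1.5496*n^5 - 5.4754*n^4 - 2.9898*n^3 + 19.757*n^2 - 8.8222*n + 5.597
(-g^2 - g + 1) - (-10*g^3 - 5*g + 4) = 10*g^3 - g^2 + 4*g - 3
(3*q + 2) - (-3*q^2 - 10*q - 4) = 3*q^2 + 13*q + 6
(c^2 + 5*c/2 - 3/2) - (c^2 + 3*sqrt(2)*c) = -3*sqrt(2)*c + 5*c/2 - 3/2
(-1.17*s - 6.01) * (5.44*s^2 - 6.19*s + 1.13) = -6.3648*s^3 - 25.4521*s^2 + 35.8798*s - 6.7913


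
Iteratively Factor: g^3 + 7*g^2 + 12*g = (g + 3)*(g^2 + 4*g) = g*(g + 3)*(g + 4)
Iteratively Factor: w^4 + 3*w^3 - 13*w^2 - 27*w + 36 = (w - 3)*(w^3 + 6*w^2 + 5*w - 12) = (w - 3)*(w + 4)*(w^2 + 2*w - 3) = (w - 3)*(w + 3)*(w + 4)*(w - 1)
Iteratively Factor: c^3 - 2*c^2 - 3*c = (c - 3)*(c^2 + c) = c*(c - 3)*(c + 1)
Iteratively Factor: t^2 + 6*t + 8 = (t + 2)*(t + 4)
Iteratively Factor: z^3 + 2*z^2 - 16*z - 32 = (z + 4)*(z^2 - 2*z - 8) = (z + 2)*(z + 4)*(z - 4)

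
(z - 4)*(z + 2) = z^2 - 2*z - 8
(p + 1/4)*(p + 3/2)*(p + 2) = p^3 + 15*p^2/4 + 31*p/8 + 3/4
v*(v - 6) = v^2 - 6*v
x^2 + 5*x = x*(x + 5)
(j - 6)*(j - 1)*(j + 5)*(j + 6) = j^4 + 4*j^3 - 41*j^2 - 144*j + 180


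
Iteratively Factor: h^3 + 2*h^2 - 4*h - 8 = (h + 2)*(h^2 - 4) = (h + 2)^2*(h - 2)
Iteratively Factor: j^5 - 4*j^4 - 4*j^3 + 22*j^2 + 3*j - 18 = (j - 3)*(j^4 - j^3 - 7*j^2 + j + 6) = (j - 3)*(j + 1)*(j^3 - 2*j^2 - 5*j + 6) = (j - 3)^2*(j + 1)*(j^2 + j - 2) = (j - 3)^2*(j - 1)*(j + 1)*(j + 2)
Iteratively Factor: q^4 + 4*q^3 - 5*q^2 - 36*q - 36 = (q + 2)*(q^3 + 2*q^2 - 9*q - 18) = (q - 3)*(q + 2)*(q^2 + 5*q + 6) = (q - 3)*(q + 2)*(q + 3)*(q + 2)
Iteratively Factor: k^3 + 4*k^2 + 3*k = (k + 1)*(k^2 + 3*k) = (k + 1)*(k + 3)*(k)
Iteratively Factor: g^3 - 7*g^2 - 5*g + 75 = (g - 5)*(g^2 - 2*g - 15) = (g - 5)*(g + 3)*(g - 5)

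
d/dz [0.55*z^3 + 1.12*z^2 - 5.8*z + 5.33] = 1.65*z^2 + 2.24*z - 5.8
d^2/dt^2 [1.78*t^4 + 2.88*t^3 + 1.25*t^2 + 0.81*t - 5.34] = 21.36*t^2 + 17.28*t + 2.5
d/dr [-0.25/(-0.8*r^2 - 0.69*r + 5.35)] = (-0.4*r - 0.1725)/(0.8*r^2 + 0.69*r - 5.35)^2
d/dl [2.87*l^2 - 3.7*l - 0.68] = 5.74*l - 3.7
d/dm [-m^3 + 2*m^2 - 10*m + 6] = -3*m^2 + 4*m - 10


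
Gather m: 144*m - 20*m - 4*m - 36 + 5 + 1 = 120*m - 30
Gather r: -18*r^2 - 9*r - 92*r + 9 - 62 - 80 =-18*r^2 - 101*r - 133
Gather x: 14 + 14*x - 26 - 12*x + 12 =2*x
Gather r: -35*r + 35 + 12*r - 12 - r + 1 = 24 - 24*r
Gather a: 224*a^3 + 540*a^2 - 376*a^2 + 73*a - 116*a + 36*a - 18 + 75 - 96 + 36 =224*a^3 + 164*a^2 - 7*a - 3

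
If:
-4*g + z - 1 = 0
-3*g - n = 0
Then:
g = z/4 - 1/4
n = 3/4 - 3*z/4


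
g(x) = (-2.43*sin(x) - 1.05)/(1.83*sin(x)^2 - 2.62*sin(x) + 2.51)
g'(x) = (-3.66*sin(x)*cos(x) + 2.62*cos(x))*(-2.43*sin(x) - 1.05)/(1.83*sin(x)^2 - 2.62*sin(x) + 2.51)^2 - 2.43*cos(x)/(1.83*sin(x)^2 - 2.62*sin(x) + 2.51) = (4.4469*sin(x)^2 + 3.843*sin(x) - 8.8503)*cos(x)/(3.3489*sin(x)^4 - 9.5892*sin(x)^3 + 16.051*sin(x)^2 - 13.1524*sin(x) + 6.3001)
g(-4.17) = -1.95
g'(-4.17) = 0.46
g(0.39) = -1.11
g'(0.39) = -1.97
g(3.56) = -0.02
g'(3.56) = 0.59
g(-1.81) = 0.19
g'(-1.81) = 0.04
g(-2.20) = 0.16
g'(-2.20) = 0.16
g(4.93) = 0.19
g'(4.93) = -0.04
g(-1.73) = 0.20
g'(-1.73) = 0.03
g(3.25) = -0.28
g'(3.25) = 1.16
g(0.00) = -0.42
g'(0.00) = -1.40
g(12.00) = 0.06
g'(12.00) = -0.41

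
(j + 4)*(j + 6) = j^2 + 10*j + 24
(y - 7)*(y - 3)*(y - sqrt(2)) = y^3 - 10*y^2 - sqrt(2)*y^2 + 10*sqrt(2)*y + 21*y - 21*sqrt(2)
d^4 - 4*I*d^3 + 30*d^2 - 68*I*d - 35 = (d - 7*I)*(d - I)^2*(d + 5*I)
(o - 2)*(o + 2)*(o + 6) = o^3 + 6*o^2 - 4*o - 24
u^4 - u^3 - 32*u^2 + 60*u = u*(u - 5)*(u - 2)*(u + 6)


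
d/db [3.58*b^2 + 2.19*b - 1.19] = 7.16*b + 2.19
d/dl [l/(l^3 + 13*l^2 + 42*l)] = -(2*l + 13)/(l^2 + 13*l + 42)^2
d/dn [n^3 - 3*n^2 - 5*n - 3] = 3*n^2 - 6*n - 5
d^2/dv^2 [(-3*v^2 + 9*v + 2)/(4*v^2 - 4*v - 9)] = 2*(96*v^3 - 228*v^2 + 876*v - 463)/(64*v^6 - 192*v^5 - 240*v^4 + 800*v^3 + 540*v^2 - 972*v - 729)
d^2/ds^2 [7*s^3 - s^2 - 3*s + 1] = 42*s - 2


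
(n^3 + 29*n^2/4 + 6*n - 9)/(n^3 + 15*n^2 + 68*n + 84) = (n - 3/4)/(n + 7)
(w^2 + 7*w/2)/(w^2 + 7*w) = (w + 7/2)/(w + 7)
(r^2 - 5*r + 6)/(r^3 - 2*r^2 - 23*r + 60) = (r - 2)/(r^2 + r - 20)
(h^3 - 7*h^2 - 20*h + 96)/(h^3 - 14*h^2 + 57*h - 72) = (h + 4)/(h - 3)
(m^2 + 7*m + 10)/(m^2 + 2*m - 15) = (m + 2)/(m - 3)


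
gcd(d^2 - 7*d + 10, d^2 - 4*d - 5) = d - 5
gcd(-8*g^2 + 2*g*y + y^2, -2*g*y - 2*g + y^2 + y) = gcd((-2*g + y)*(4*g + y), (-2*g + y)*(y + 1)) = -2*g + y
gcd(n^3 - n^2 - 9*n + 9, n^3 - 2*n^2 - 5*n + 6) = n^2 - 4*n + 3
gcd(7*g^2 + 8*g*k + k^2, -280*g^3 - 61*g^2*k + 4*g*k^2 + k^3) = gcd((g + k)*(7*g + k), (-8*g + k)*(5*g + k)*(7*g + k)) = 7*g + k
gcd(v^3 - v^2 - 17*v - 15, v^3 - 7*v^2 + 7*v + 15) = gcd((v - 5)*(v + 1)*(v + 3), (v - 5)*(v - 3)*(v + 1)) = v^2 - 4*v - 5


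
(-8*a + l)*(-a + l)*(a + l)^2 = 8*a^4 + 7*a^3*l - 9*a^2*l^2 - 7*a*l^3 + l^4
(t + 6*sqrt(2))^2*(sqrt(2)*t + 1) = sqrt(2)*t^3 + 25*t^2 + 84*sqrt(2)*t + 72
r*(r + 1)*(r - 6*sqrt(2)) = r^3 - 6*sqrt(2)*r^2 + r^2 - 6*sqrt(2)*r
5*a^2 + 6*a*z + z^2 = (a + z)*(5*a + z)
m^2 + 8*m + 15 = (m + 3)*(m + 5)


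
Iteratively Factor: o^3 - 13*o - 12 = (o - 4)*(o^2 + 4*o + 3) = (o - 4)*(o + 3)*(o + 1)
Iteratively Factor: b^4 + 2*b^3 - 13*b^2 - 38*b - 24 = (b + 1)*(b^3 + b^2 - 14*b - 24) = (b + 1)*(b + 3)*(b^2 - 2*b - 8) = (b - 4)*(b + 1)*(b + 3)*(b + 2)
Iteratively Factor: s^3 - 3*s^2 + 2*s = (s - 1)*(s^2 - 2*s) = s*(s - 1)*(s - 2)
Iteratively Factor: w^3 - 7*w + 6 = (w + 3)*(w^2 - 3*w + 2) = (w - 2)*(w + 3)*(w - 1)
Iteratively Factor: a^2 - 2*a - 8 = (a + 2)*(a - 4)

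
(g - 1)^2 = g^2 - 2*g + 1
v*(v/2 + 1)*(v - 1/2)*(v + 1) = v^4/2 + 5*v^3/4 + v^2/4 - v/2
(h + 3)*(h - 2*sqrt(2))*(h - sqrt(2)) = h^3 - 3*sqrt(2)*h^2 + 3*h^2 - 9*sqrt(2)*h + 4*h + 12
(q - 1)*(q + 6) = q^2 + 5*q - 6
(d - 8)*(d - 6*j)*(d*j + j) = d^3*j - 6*d^2*j^2 - 7*d^2*j + 42*d*j^2 - 8*d*j + 48*j^2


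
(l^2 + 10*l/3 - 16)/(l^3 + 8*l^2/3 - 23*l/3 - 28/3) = (3*l^2 + 10*l - 48)/(3*l^3 + 8*l^2 - 23*l - 28)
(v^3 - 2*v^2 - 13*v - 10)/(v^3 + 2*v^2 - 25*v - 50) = (v + 1)/(v + 5)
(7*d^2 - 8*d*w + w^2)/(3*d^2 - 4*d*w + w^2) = (-7*d + w)/(-3*d + w)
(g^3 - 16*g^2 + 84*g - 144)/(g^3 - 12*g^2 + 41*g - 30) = (g^2 - 10*g + 24)/(g^2 - 6*g + 5)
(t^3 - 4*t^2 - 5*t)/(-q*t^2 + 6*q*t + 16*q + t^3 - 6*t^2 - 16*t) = t*(-t^2 + 4*t + 5)/(q*t^2 - 6*q*t - 16*q - t^3 + 6*t^2 + 16*t)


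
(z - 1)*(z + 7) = z^2 + 6*z - 7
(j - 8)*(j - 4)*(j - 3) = j^3 - 15*j^2 + 68*j - 96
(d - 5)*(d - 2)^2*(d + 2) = d^4 - 7*d^3 + 6*d^2 + 28*d - 40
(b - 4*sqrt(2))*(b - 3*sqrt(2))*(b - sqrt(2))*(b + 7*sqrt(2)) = b^4 - sqrt(2)*b^3 - 74*b^2 + 242*sqrt(2)*b - 336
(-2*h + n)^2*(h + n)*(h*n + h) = 4*h^4*n + 4*h^4 - 3*h^2*n^3 - 3*h^2*n^2 + h*n^4 + h*n^3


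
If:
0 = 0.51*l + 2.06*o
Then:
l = -4.03921568627451*o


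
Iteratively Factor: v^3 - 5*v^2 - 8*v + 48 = (v - 4)*(v^2 - v - 12) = (v - 4)*(v + 3)*(v - 4)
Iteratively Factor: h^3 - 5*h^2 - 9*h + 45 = (h + 3)*(h^2 - 8*h + 15) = (h - 5)*(h + 3)*(h - 3)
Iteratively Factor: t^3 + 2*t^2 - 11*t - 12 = (t + 1)*(t^2 + t - 12) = (t - 3)*(t + 1)*(t + 4)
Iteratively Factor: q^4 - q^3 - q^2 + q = (q - 1)*(q^3 - q) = q*(q - 1)*(q^2 - 1) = q*(q - 1)*(q + 1)*(q - 1)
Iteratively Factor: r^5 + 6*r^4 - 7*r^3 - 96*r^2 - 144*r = (r + 3)*(r^4 + 3*r^3 - 16*r^2 - 48*r) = (r - 4)*(r + 3)*(r^3 + 7*r^2 + 12*r) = r*(r - 4)*(r + 3)*(r^2 + 7*r + 12) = r*(r - 4)*(r + 3)*(r + 4)*(r + 3)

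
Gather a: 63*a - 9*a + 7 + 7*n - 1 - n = 54*a + 6*n + 6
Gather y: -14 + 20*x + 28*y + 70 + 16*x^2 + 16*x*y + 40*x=16*x^2 + 60*x + y*(16*x + 28) + 56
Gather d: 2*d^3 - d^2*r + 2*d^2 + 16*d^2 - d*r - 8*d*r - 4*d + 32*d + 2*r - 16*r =2*d^3 + d^2*(18 - r) + d*(28 - 9*r) - 14*r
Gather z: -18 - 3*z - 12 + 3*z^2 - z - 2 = 3*z^2 - 4*z - 32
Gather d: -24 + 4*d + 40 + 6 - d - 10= 3*d + 12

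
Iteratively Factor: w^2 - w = (w - 1)*(w)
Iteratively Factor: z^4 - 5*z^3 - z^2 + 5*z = (z - 5)*(z^3 - z) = z*(z - 5)*(z^2 - 1) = z*(z - 5)*(z - 1)*(z + 1)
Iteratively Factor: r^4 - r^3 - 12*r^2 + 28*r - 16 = (r + 4)*(r^3 - 5*r^2 + 8*r - 4) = (r - 2)*(r + 4)*(r^2 - 3*r + 2) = (r - 2)*(r - 1)*(r + 4)*(r - 2)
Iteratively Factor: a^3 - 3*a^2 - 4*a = (a)*(a^2 - 3*a - 4) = a*(a + 1)*(a - 4)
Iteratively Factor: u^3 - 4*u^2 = (u - 4)*(u^2) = u*(u - 4)*(u)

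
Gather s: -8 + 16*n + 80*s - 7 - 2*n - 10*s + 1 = 14*n + 70*s - 14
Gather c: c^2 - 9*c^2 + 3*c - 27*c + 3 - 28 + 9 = -8*c^2 - 24*c - 16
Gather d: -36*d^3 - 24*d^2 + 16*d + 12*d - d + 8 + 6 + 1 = -36*d^3 - 24*d^2 + 27*d + 15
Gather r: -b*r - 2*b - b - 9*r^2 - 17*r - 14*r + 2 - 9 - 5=-3*b - 9*r^2 + r*(-b - 31) - 12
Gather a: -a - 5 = -a - 5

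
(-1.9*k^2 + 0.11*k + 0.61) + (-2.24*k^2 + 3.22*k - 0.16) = -4.14*k^2 + 3.33*k + 0.45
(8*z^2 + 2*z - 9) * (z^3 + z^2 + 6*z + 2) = 8*z^5 + 10*z^4 + 41*z^3 + 19*z^2 - 50*z - 18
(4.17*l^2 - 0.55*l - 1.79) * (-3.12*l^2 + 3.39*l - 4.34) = -13.0104*l^4 + 15.8523*l^3 - 14.3775*l^2 - 3.6811*l + 7.7686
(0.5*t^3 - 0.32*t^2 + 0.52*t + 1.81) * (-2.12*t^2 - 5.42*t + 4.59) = -1.06*t^5 - 2.0316*t^4 + 2.927*t^3 - 8.1244*t^2 - 7.4234*t + 8.3079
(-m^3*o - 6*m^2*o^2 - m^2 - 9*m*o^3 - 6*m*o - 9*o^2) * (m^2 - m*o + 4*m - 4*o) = -m^5*o - 5*m^4*o^2 - 4*m^4*o - m^4 - 3*m^3*o^3 - 20*m^3*o^2 - 5*m^3*o - 4*m^3 + 9*m^2*o^4 - 12*m^2*o^3 - 3*m^2*o^2 - 20*m^2*o + 36*m*o^4 + 9*m*o^3 - 12*m*o^2 + 36*o^3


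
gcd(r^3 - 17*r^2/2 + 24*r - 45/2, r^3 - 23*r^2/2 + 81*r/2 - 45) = r^2 - 11*r/2 + 15/2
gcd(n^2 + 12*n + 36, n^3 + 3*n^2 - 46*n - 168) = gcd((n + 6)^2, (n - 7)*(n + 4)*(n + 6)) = n + 6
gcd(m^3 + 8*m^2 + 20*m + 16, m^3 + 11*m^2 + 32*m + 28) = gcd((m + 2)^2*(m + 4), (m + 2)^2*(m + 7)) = m^2 + 4*m + 4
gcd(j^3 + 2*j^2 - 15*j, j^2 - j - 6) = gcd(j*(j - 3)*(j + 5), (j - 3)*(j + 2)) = j - 3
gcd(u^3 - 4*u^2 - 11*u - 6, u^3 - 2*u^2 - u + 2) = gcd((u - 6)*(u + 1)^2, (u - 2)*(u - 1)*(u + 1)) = u + 1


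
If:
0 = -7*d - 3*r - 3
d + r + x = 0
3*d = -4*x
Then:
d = -12/25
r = 3/25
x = 9/25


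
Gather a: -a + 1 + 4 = 5 - a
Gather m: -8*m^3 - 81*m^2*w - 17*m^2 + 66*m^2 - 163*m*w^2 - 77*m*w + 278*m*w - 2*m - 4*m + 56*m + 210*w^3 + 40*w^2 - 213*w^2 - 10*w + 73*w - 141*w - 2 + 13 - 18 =-8*m^3 + m^2*(49 - 81*w) + m*(-163*w^2 + 201*w + 50) + 210*w^3 - 173*w^2 - 78*w - 7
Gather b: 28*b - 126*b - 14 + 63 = 49 - 98*b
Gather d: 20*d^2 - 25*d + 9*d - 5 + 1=20*d^2 - 16*d - 4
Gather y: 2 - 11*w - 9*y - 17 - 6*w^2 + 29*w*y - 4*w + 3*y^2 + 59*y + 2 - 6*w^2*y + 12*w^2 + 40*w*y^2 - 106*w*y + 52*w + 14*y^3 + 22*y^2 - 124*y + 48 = 6*w^2 + 37*w + 14*y^3 + y^2*(40*w + 25) + y*(-6*w^2 - 77*w - 74) + 35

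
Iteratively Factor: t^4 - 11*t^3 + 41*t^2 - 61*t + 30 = (t - 3)*(t^3 - 8*t^2 + 17*t - 10) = (t - 5)*(t - 3)*(t^2 - 3*t + 2) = (t - 5)*(t - 3)*(t - 2)*(t - 1)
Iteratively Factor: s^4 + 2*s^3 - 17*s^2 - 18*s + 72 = (s + 3)*(s^3 - s^2 - 14*s + 24) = (s - 3)*(s + 3)*(s^2 + 2*s - 8) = (s - 3)*(s - 2)*(s + 3)*(s + 4)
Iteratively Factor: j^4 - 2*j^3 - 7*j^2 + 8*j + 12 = (j + 1)*(j^3 - 3*j^2 - 4*j + 12) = (j - 2)*(j + 1)*(j^2 - j - 6) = (j - 2)*(j + 1)*(j + 2)*(j - 3)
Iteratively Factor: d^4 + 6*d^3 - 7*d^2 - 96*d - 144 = (d + 3)*(d^3 + 3*d^2 - 16*d - 48) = (d + 3)^2*(d^2 - 16) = (d - 4)*(d + 3)^2*(d + 4)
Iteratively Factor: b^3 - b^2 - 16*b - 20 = (b + 2)*(b^2 - 3*b - 10) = (b + 2)^2*(b - 5)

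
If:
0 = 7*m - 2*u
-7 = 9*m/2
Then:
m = -14/9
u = -49/9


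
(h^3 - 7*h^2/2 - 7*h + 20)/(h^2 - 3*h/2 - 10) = h - 2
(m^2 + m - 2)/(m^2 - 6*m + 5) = (m + 2)/(m - 5)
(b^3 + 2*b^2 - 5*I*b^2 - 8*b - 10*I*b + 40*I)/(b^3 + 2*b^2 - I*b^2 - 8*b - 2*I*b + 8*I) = (b - 5*I)/(b - I)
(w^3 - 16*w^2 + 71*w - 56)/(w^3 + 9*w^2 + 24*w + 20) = (w^3 - 16*w^2 + 71*w - 56)/(w^3 + 9*w^2 + 24*w + 20)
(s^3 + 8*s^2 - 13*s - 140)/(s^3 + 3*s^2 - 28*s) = (s + 5)/s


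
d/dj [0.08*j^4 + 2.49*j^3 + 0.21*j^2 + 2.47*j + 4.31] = 0.32*j^3 + 7.47*j^2 + 0.42*j + 2.47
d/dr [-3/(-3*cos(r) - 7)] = 9*sin(r)/(3*cos(r) + 7)^2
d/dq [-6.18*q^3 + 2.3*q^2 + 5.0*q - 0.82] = -18.54*q^2 + 4.6*q + 5.0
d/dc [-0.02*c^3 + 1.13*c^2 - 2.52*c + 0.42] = -0.06*c^2 + 2.26*c - 2.52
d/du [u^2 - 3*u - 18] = 2*u - 3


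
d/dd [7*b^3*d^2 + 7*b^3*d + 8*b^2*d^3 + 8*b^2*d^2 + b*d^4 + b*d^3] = b*(14*b^2*d + 7*b^2 + 24*b*d^2 + 16*b*d + 4*d^3 + 3*d^2)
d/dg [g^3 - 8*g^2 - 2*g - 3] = 3*g^2 - 16*g - 2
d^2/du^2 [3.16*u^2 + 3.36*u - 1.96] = 6.32000000000000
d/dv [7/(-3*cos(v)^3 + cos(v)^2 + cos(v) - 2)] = 7*(-9*cos(v)^2 + 2*cos(v) + 1)*sin(v)/(3*cos(v)^3 - cos(v)^2 - cos(v) + 2)^2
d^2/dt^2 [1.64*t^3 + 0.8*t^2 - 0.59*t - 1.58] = 9.84*t + 1.6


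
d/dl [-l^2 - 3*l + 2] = -2*l - 3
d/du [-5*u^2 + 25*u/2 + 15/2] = 25/2 - 10*u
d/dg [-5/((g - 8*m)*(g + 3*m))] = 5*(2*g - 5*m)/((g - 8*m)^2*(g + 3*m)^2)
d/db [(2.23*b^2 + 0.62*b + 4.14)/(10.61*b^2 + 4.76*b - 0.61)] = (4.0366*b^2 - 90.5714*b - 20.0846)/(112.5721*b^4 + 101.0072*b^3 + 9.7134*b^2 - 5.8072*b + 0.3721)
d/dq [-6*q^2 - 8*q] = -12*q - 8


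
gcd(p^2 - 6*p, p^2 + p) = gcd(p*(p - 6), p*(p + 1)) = p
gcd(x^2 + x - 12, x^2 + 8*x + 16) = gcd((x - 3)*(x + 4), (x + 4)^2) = x + 4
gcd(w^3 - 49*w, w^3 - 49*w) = w^3 - 49*w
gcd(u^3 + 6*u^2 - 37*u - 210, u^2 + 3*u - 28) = u + 7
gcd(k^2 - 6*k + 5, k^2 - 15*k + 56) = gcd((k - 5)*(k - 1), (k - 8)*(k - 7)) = 1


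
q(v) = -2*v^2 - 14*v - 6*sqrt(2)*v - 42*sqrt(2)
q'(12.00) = -70.49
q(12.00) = -617.22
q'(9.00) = -58.49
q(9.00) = -423.76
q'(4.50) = -40.49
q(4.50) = -201.08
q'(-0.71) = -19.65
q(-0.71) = -44.44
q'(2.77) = -33.57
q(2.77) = -137.03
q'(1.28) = -27.61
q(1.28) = -91.45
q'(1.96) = -30.33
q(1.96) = -111.15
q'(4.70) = -41.29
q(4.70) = -209.26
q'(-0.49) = -20.53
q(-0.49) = -48.86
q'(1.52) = -28.57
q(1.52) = -98.20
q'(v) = -4*v - 14 - 6*sqrt(2)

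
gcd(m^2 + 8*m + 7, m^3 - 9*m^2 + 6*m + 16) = m + 1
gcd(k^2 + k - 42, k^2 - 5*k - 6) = k - 6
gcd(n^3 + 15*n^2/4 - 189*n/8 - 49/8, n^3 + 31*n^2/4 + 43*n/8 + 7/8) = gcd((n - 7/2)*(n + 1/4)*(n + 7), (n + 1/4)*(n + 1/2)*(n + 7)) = n^2 + 29*n/4 + 7/4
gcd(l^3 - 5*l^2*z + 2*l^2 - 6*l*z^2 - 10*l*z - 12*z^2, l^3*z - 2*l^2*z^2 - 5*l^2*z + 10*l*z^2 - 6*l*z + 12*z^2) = 1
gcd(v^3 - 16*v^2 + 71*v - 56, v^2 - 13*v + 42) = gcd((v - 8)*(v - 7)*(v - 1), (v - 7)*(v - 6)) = v - 7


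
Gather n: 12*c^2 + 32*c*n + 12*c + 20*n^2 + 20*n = 12*c^2 + 12*c + 20*n^2 + n*(32*c + 20)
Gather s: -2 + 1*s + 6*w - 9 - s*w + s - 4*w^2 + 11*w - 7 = s*(2 - w) - 4*w^2 + 17*w - 18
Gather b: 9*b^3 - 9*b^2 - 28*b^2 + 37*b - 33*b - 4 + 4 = 9*b^3 - 37*b^2 + 4*b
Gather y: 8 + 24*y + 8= 24*y + 16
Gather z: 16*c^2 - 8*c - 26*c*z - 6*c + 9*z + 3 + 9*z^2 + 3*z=16*c^2 - 14*c + 9*z^2 + z*(12 - 26*c) + 3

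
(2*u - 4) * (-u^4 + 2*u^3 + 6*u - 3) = -2*u^5 + 8*u^4 - 8*u^3 + 12*u^2 - 30*u + 12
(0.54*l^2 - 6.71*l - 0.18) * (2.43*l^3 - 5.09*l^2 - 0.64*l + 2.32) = 1.3122*l^5 - 19.0539*l^4 + 33.3709*l^3 + 6.4634*l^2 - 15.452*l - 0.4176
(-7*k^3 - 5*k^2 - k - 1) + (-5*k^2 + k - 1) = -7*k^3 - 10*k^2 - 2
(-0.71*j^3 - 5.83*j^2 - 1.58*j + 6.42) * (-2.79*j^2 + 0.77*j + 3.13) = 1.9809*j^5 + 15.719*j^4 - 2.3032*j^3 - 37.3763*j^2 - 0.00199999999999978*j + 20.0946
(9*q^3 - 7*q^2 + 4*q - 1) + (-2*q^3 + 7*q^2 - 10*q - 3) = 7*q^3 - 6*q - 4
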